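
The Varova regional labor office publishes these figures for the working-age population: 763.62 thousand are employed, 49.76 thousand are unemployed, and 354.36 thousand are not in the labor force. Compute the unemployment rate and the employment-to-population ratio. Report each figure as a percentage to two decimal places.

Unemployment rate ≈ 6.12%; employment-population ratio ≈ 65.39%.

Labor force = employed + unemployed = 763.62 + 49.76 = 813.38 thousand.
Working-age population = 813.38 + 354.36 = 1,167.74 thousand.
Unemployment rate = 49.76 / 813.38 = 6.12%.
Employment-population ratio = 763.62 / 1,167.74 = 65.39%.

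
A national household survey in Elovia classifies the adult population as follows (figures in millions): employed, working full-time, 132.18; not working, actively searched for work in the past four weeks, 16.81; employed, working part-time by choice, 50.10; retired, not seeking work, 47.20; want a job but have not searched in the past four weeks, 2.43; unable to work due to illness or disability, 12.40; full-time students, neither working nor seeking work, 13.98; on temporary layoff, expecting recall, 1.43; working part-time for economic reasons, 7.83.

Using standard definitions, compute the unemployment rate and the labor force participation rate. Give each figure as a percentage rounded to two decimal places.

Employed = 132.18 + 50.10 + 7.83 = 190.11 million (anyone who worked, including part-time for economic reasons, counts as employed).
Unemployed = 16.81 + 1.43 = 18.24 million (jobless and actively searching, or on temporary layoff).
Labor force = 190.11 + 18.24 = 208.35 million.
Not in labor force = 47.20 + 2.43 + 12.40 + 13.98 = 76.01 million (those not working and not actively searching are outside the labor force — including those who want a job but have given up searching).
Civilian working-age population = 208.35 + 76.01 = 284.36 million.
Unemployment rate = 18.24 / 208.35 = 8.75%.
Labor force participation rate = 208.35 / 284.36 = 73.27%.

Unemployment rate ≈ 8.75%; labor force participation rate ≈ 73.27%.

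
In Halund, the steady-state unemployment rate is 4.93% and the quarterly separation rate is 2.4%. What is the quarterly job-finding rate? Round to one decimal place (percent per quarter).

From u* = s/(s+f): f = s·(1−u)/u.
f = 2.4 × (1 − 0.0493) / 0.0493 = 2.2817 / 0.0493 ≈ 46.3% per quarter.

Job-finding rate ≈ 46.3% per quarter.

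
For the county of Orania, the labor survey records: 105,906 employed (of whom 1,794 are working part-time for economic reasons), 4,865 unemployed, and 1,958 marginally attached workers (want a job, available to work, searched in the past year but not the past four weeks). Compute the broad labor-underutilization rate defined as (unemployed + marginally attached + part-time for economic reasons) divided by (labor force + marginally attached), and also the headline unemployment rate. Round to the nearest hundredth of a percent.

Labor force = 105,906 + 4,865 = 110,771.
Numerator = 4,865 + 1,958 + 1,794 = 8,617.
Denominator = 110,771 + 1,958 = 112,729.
Broad rate = 8,617 / 112,729 = 7.64%.
Headline unemployment rate = 4,865 / 110,771 = 4.39%.

Broad underutilization rate ≈ 7.64%; headline unemployment rate ≈ 4.39%.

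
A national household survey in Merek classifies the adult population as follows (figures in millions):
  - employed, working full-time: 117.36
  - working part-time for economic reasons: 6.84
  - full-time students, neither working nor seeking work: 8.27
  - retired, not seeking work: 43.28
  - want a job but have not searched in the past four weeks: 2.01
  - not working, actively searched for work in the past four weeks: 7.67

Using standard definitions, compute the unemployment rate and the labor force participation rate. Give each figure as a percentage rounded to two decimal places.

Employed = 117.36 + 6.84 = 124.20 million (anyone who worked, including part-time for economic reasons, counts as employed).
Unemployed = 7.67 million.
Labor force = 124.20 + 7.67 = 131.87 million.
Not in labor force = 8.27 + 43.28 + 2.01 = 53.56 million (those not working and not actively searching are outside the labor force — including those who want a job but have given up searching).
Civilian working-age population = 131.87 + 53.56 = 185.43 million.
Unemployment rate = 7.67 / 131.87 = 5.82%.
Labor force participation rate = 131.87 / 185.43 = 71.12%.

Unemployment rate ≈ 5.82%; labor force participation rate ≈ 71.12%.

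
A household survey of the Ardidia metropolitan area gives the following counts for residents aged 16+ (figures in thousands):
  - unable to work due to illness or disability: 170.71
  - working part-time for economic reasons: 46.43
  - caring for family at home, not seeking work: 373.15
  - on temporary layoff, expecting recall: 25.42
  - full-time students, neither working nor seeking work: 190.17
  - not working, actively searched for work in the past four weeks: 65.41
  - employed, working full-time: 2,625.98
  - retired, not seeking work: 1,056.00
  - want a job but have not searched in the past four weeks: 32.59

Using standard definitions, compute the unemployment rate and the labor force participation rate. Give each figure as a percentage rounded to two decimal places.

Employed = 46.43 + 2,625.98 = 2,672.41 thousand (anyone who worked, including part-time for economic reasons, counts as employed).
Unemployed = 25.42 + 65.41 = 90.83 thousand (jobless and actively searching, or on temporary layoff).
Labor force = 2,672.41 + 90.83 = 2,763.24 thousand.
Not in labor force = 170.71 + 373.15 + 190.17 + 1,056.00 + 32.59 = 1,822.62 thousand (those not working and not actively searching are outside the labor force — including those who want a job but have given up searching).
Civilian working-age population = 2,763.24 + 1,822.62 = 4,585.86 thousand.
Unemployment rate = 90.83 / 2,763.24 = 3.29%.
Labor force participation rate = 2,763.24 / 4,585.86 = 60.26%.

Unemployment rate ≈ 3.29%; labor force participation rate ≈ 60.26%.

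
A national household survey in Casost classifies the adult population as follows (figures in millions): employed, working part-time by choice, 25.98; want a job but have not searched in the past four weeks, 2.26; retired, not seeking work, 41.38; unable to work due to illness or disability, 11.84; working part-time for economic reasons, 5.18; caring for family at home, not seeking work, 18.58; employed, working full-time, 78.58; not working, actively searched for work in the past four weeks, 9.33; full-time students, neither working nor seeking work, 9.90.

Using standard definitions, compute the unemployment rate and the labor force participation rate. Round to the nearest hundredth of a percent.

Unemployment rate ≈ 7.84%; labor force participation rate ≈ 58.65%.

Employed = 25.98 + 5.18 + 78.58 = 109.74 million (anyone who worked, including part-time for economic reasons, counts as employed).
Unemployed = 9.33 million.
Labor force = 109.74 + 9.33 = 119.07 million.
Not in labor force = 2.26 + 41.38 + 11.84 + 18.58 + 9.90 = 83.96 million (those not working and not actively searching are outside the labor force — including those who want a job but have given up searching).
Civilian working-age population = 119.07 + 83.96 = 203.03 million.
Unemployment rate = 9.33 / 119.07 = 7.84%.
Labor force participation rate = 119.07 / 203.03 = 58.65%.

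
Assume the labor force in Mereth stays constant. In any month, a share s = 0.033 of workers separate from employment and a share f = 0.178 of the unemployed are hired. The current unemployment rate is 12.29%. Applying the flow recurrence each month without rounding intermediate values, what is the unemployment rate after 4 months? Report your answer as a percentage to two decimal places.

With a fixed labor force, u_{t+1} = u_t + s·(1−u_t) − f·u_t = u_t·(1−s−f) + s.
Here 1−s−f = 0.789 and s = 0.033.
u_1 = 0.122900 × 0.789 + 0.033 = 0.129968.
u_2 = 0.129968 × 0.789 + 0.033 = 0.135545.
u_3 = 0.135545 × 0.789 + 0.033 = 0.139945.
u_4 = 0.139945 × 0.789 + 0.033 = 0.143417.

Unemployment rate after four months ≈ 14.34%.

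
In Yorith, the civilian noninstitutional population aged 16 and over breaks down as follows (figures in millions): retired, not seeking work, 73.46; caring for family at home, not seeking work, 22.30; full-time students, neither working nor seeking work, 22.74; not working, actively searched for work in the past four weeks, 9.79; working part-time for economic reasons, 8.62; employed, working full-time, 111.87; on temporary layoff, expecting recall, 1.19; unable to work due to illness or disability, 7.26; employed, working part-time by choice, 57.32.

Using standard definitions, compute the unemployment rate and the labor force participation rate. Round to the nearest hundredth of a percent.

Employed = 8.62 + 111.87 + 57.32 = 177.81 million (anyone who worked, including part-time for economic reasons, counts as employed).
Unemployed = 9.79 + 1.19 = 10.98 million (jobless and actively searching, or on temporary layoff).
Labor force = 177.81 + 10.98 = 188.79 million.
Not in labor force = 73.46 + 22.30 + 22.74 + 7.26 = 125.76 million (those not working and not actively searching are outside the labor force).
Civilian working-age population = 188.79 + 125.76 = 314.55 million.
Unemployment rate = 10.98 / 188.79 = 5.82%.
Labor force participation rate = 188.79 / 314.55 = 60.02%.

Unemployment rate ≈ 5.82%; labor force participation rate ≈ 60.02%.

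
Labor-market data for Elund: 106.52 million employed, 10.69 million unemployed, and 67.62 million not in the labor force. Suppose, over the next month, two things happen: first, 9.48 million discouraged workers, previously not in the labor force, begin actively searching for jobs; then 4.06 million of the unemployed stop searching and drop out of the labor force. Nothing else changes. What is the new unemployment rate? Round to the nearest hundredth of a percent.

Initially, labor force = 106.52 + 10.69 = 117.21 million, so u = 10.69/117.21 = 9.12%.
After the first change, unemployed and labor force both rise by 9.48 → E = 106.52, U = 20.17, labor force = 126.69 million.
After the second change, unemployed and labor force both fall by 4.06 → E = 106.52, U = 16.11, labor force = 122.63 million.
New unemployment rate = 16.11 / 122.63 = 13.14%.

New unemployment rate ≈ 13.14%.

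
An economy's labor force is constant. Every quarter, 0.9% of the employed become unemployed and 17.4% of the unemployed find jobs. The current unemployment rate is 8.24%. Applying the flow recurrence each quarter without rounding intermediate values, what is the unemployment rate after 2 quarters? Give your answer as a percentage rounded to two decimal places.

Unemployment rate after two quarters ≈ 7.14%.

With a fixed labor force, u_{t+1} = u_t + s·(1−u_t) − f·u_t = u_t·(1−s−f) + s.
Here 1−s−f = 0.817 and s = 0.009.
u_1 = 0.082400 × 0.817 + 0.009 = 0.076321.
u_2 = 0.076321 × 0.817 + 0.009 = 0.071354.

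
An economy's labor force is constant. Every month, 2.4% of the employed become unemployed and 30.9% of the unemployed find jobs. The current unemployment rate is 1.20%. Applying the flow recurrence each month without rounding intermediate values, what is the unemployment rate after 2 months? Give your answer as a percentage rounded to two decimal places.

With a fixed labor force, u_{t+1} = u_t + s·(1−u_t) − f·u_t = u_t·(1−s−f) + s.
Here 1−s−f = 0.667 and s = 0.024.
u_1 = 0.012000 × 0.667 + 0.024 = 0.032004.
u_2 = 0.032004 × 0.667 + 0.024 = 0.045347.

Unemployment rate after two months ≈ 4.53%.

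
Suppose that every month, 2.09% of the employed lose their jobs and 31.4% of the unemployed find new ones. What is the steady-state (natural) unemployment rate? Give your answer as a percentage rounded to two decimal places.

Steady-state unemployment rate ≈ 6.24%.

At steady state the flows balance: s·E = f·U, so U/(E+U) = s/(s+f).
u* = 2.09 / (2.09 + 31.4) = 2.09 / 33.49 = 6.24%.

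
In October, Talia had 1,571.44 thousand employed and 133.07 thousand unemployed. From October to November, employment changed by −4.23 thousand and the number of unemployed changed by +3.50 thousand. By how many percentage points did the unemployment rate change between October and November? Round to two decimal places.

The unemployment rate changed by +0.21 percentage points.

October: labor force = 1,571.44 + 133.07 = 1,704.51; u = 133.07/1,704.51 = 7.81%.
November: labor force = 1,567.21 + 136.57 = 1,703.78; u = 136.57/1,703.78 = 8.02%.
Change = 8.02% − 7.81% = +0.21 pp.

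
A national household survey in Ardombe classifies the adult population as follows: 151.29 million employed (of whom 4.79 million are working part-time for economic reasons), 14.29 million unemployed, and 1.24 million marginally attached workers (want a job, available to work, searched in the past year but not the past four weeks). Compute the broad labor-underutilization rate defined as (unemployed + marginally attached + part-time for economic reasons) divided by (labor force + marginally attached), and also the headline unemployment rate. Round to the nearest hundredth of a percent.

Broad underutilization rate ≈ 12.18%; headline unemployment rate ≈ 8.63%.

Labor force = 151.29 + 14.29 = 165.58 million.
Numerator = 14.29 + 1.24 + 4.79 = 20.32 million.
Denominator = 165.58 + 1.24 = 166.82 million.
Broad rate = 20.32 / 166.82 = 12.18%.
Headline unemployment rate = 14.29 / 165.58 = 8.63%.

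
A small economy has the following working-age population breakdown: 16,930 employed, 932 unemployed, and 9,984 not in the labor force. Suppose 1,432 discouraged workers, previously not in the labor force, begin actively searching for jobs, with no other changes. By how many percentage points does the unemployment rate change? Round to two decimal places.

Initially, labor force = 16,930 + 932 = 17,862, so u = 932/17,862 = 5.22%.
After the change, unemployed and labor force both rise by 1,432 → E = 16,930, U = 2,364, labor force = 19,294.
New unemployment rate = 2,364 / 19,294 = 12.25%.
Change = 12.25% − 5.22% = +7.03 percentage points.

The unemployment rate changes by +7.03 percentage points.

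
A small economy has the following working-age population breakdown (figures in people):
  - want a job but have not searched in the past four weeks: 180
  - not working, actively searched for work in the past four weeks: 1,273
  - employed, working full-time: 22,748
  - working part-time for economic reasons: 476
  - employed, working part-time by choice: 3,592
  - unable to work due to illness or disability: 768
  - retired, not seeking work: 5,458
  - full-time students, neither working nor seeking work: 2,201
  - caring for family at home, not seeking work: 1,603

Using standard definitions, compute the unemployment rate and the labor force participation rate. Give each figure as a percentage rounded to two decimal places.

Employed = 22,748 + 476 + 3,592 = 26,816 (anyone who worked, including part-time for economic reasons, counts as employed).
Unemployed = 1,273.
Labor force = 26,816 + 1,273 = 28,089.
Not in labor force = 180 + 768 + 5,458 + 2,201 + 1,603 = 10,210 (those not working and not actively searching are outside the labor force — including those who want a job but have given up searching).
Civilian working-age population = 28,089 + 10,210 = 38,299.
Unemployment rate = 1,273 / 28,089 = 4.53%.
Labor force participation rate = 28,089 / 38,299 = 73.34%.

Unemployment rate ≈ 4.53%; labor force participation rate ≈ 73.34%.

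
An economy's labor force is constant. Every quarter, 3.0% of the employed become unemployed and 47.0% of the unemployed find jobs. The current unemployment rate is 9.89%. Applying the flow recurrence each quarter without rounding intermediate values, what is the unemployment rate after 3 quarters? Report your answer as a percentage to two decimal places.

Unemployment rate after three quarters ≈ 6.49%.

With a fixed labor force, u_{t+1} = u_t + s·(1−u_t) − f·u_t = u_t·(1−s−f) + s.
Here 1−s−f = 0.500 and s = 0.030.
u_1 = 0.098900 × 0.500 + 0.030 = 0.079450.
u_2 = 0.079450 × 0.500 + 0.030 = 0.069725.
u_3 = 0.069725 × 0.500 + 0.030 = 0.064862.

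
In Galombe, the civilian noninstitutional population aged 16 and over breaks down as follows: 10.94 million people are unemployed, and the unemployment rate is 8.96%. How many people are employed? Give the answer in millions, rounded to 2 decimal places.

About 111.16 million are employed.

Labor force = U / u = 10.94 / 0.0896 ≈ 122.10 million.
Employed = labor force − unemployed = 122.10 − 10.94 = 111.16 million.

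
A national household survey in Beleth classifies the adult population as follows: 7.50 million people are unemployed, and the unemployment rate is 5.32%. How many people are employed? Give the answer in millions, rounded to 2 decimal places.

Labor force = U / u = 7.50 / 0.0532 ≈ 140.98 million.
Employed = labor force − unemployed = 140.98 − 7.50 = 133.48 million.

About 133.48 million are employed.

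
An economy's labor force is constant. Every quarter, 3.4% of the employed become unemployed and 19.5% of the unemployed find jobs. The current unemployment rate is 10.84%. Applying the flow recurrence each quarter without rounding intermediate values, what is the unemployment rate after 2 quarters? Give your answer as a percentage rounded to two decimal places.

Unemployment rate after two quarters ≈ 12.47%.

With a fixed labor force, u_{t+1} = u_t + s·(1−u_t) − f·u_t = u_t·(1−s−f) + s.
Here 1−s−f = 0.771 and s = 0.034.
u_1 = 0.108400 × 0.771 + 0.034 = 0.117576.
u_2 = 0.117576 × 0.771 + 0.034 = 0.124651.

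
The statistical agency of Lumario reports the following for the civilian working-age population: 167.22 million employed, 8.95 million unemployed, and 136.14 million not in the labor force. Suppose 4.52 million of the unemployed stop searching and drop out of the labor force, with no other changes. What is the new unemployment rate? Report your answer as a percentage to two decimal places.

New unemployment rate ≈ 2.58%.

Initially, labor force = 167.22 + 8.95 = 176.17 million, so u = 8.95/176.17 = 5.08%.
After the change, unemployed and labor force both fall by 4.52 → E = 167.22, U = 4.43, labor force = 171.65 million.
New unemployment rate = 4.43 / 171.65 = 2.58%.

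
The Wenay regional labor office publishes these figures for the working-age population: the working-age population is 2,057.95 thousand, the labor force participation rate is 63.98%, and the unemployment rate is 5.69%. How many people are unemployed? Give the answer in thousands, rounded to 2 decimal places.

Labor force = 0.6398 × 2,057.95 = 1,316.68 thousand.
Unemployed = 0.0569 × 1,316.68 ≈ 74.92 thousand.

About 74.92 thousand are unemployed.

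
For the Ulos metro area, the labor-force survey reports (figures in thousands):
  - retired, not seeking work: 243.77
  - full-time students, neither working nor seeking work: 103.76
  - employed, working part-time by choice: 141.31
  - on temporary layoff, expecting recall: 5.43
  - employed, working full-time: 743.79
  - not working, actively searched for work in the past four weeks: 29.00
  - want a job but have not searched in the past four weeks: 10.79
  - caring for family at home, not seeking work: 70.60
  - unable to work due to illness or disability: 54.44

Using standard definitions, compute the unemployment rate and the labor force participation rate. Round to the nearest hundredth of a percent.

Employed = 141.31 + 743.79 = 885.10 thousand.
Unemployed = 5.43 + 29.00 = 34.43 thousand (jobless and actively searching, or on temporary layoff).
Labor force = 885.10 + 34.43 = 919.53 thousand.
Not in labor force = 243.77 + 103.76 + 10.79 + 70.60 + 54.44 = 483.36 thousand (those not working and not actively searching are outside the labor force — including those who want a job but have given up searching).
Civilian working-age population = 919.53 + 483.36 = 1,402.89 thousand.
Unemployment rate = 34.43 / 919.53 = 3.74%.
Labor force participation rate = 919.53 / 1,402.89 = 65.55%.

Unemployment rate ≈ 3.74%; labor force participation rate ≈ 65.55%.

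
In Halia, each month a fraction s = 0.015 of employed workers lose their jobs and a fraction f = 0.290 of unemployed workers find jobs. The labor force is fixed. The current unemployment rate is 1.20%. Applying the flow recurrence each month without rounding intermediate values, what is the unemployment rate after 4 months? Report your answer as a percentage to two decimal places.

Unemployment rate after four months ≈ 4.05%.

With a fixed labor force, u_{t+1} = u_t + s·(1−u_t) − f·u_t = u_t·(1−s−f) + s.
Here 1−s−f = 0.695 and s = 0.015.
u_1 = 0.012000 × 0.695 + 0.015 = 0.023340.
u_2 = 0.023340 × 0.695 + 0.015 = 0.031221.
u_3 = 0.031221 × 0.695 + 0.015 = 0.036699.
u_4 = 0.036699 × 0.695 + 0.015 = 0.040506.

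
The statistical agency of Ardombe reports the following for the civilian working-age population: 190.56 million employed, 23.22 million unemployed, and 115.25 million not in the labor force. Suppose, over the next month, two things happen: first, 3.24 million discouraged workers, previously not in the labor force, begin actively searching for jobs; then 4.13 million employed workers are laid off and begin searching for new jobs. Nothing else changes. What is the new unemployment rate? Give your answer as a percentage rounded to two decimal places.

New unemployment rate ≈ 14.10%.

Initially, labor force = 190.56 + 23.22 = 213.78 million, so u = 23.22/213.78 = 10.86%.
After the first change, unemployed and labor force both rise by 3.24 → E = 190.56, U = 26.46, labor force = 217.02 million.
After the second change, employed falls and unemployed rises by 4.13; labor force unchanged → E = 186.43, U = 30.59, labor force = 217.02 million.
New unemployment rate = 30.59 / 217.02 = 14.10%.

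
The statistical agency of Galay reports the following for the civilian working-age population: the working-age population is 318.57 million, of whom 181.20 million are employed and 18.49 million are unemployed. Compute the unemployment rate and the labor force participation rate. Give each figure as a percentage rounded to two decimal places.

Labor force = employed + unemployed = 181.20 + 18.49 = 199.69 million.
Unemployment rate = 18.49 / 199.69 = 9.26%.
Labor force participation rate = 199.69 / 318.57 = 62.68%.

Unemployment rate ≈ 9.26%; labor force participation rate ≈ 62.68%.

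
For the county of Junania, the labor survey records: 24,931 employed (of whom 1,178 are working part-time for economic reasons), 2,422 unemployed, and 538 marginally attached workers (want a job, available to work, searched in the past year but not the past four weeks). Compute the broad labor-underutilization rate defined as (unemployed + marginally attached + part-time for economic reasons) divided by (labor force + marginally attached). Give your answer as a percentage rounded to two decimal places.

Broad underutilization rate ≈ 14.84%.

Labor force = 24,931 + 2,422 = 27,353.
Numerator = 2,422 + 538 + 1,178 = 4,138.
Denominator = 27,353 + 538 = 27,891.
Broad rate = 4,138 / 27,891 = 14.84%.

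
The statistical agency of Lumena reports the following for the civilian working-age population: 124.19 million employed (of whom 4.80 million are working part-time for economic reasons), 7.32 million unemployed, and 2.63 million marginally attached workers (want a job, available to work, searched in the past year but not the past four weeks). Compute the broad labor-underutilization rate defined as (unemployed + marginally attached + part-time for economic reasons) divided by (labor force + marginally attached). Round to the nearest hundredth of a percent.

Labor force = 124.19 + 7.32 = 131.51 million.
Numerator = 7.32 + 2.63 + 4.80 = 14.75 million.
Denominator = 131.51 + 2.63 = 134.14 million.
Broad rate = 14.75 / 134.14 = 11.00%.

Broad underutilization rate ≈ 11.00%.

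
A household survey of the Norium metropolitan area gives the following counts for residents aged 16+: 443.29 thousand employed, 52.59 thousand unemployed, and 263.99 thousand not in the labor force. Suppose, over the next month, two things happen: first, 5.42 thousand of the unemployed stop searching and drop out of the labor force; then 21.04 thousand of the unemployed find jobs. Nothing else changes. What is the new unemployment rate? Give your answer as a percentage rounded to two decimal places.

New unemployment rate ≈ 5.33%.

Initially, labor force = 443.29 + 52.59 = 495.88 thousand, so u = 52.59/495.88 = 10.61%.
After the first change, unemployed and labor force both fall by 5.42 → E = 443.29, U = 47.17, labor force = 490.46 thousand.
After the second change, unemployed falls and employed rises by 21.04; labor force unchanged → E = 464.33, U = 26.13, labor force = 490.46 thousand.
New unemployment rate = 26.13 / 490.46 = 5.33%.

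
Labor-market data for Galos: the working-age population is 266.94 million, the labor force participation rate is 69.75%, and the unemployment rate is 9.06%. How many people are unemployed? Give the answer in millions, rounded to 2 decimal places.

Labor force = 0.6975 × 266.94 = 186.19 million.
Unemployed = 0.0906 × 186.19 ≈ 16.87 million.

About 16.87 million are unemployed.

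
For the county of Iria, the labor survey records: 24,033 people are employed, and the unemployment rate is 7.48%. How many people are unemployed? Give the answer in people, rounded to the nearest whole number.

Let U be the number unemployed. The labor force is E + U, and U/(E+U) = 0.0748.
So U = 0.0748 × 24,033 / (1 − 0.0748) = 1797.67 / 0.9252 ≈ 1,943.

About 1,943 are unemployed.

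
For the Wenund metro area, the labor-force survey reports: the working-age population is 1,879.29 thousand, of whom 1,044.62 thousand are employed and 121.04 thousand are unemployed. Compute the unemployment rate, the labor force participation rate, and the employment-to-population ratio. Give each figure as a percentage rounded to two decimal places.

Labor force = employed + unemployed = 1,044.62 + 121.04 = 1,165.66 thousand.
Unemployment rate = 121.04 / 1,165.66 = 10.38%.
Labor force participation rate = 1,165.66 / 1,879.29 = 62.03%.
Employment-population ratio = 1,044.62 / 1,879.29 = 55.59%.

Unemployment rate ≈ 10.38%; labor force participation rate ≈ 62.03%; employment-population ratio ≈ 55.59%.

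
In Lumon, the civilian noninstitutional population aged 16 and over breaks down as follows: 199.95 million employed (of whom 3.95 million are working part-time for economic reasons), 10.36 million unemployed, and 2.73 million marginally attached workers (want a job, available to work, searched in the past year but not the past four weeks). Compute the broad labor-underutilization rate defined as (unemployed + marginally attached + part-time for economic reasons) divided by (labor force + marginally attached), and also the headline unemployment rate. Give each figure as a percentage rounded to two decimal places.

Labor force = 199.95 + 10.36 = 210.31 million.
Numerator = 10.36 + 2.73 + 3.95 = 17.04 million.
Denominator = 210.31 + 2.73 = 213.04 million.
Broad rate = 17.04 / 213.04 = 8.00%.
Headline unemployment rate = 10.36 / 210.31 = 4.93%.

Broad underutilization rate ≈ 8.00%; headline unemployment rate ≈ 4.93%.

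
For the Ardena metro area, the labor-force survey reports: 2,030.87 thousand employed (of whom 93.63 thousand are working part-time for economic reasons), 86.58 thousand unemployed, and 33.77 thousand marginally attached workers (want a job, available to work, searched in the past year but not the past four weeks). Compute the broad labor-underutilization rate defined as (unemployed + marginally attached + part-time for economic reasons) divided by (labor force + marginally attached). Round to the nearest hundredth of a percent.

Labor force = 2,030.87 + 86.58 = 2,117.45 thousand.
Numerator = 86.58 + 33.77 + 93.63 = 213.98 thousand.
Denominator = 2,117.45 + 33.77 = 2,151.22 thousand.
Broad rate = 213.98 / 2,151.22 = 9.95%.

Broad underutilization rate ≈ 9.95%.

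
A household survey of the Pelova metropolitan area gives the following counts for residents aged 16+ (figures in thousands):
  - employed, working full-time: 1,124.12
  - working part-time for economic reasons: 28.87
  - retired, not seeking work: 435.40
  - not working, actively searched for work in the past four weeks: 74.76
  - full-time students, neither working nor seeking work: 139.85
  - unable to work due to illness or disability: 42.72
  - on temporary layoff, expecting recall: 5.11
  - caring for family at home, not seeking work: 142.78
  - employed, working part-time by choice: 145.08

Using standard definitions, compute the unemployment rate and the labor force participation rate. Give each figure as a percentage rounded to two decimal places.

Unemployment rate ≈ 5.80%; labor force participation rate ≈ 64.43%.

Employed = 1,124.12 + 28.87 + 145.08 = 1,298.07 thousand (anyone who worked, including part-time for economic reasons, counts as employed).
Unemployed = 74.76 + 5.11 = 79.87 thousand (jobless and actively searching, or on temporary layoff).
Labor force = 1,298.07 + 79.87 = 1,377.94 thousand.
Not in labor force = 435.40 + 139.85 + 42.72 + 142.78 = 760.75 thousand (those not working and not actively searching are outside the labor force).
Civilian working-age population = 1,377.94 + 760.75 = 2,138.69 thousand.
Unemployment rate = 79.87 / 1,377.94 = 5.80%.
Labor force participation rate = 1,377.94 / 2,138.69 = 64.43%.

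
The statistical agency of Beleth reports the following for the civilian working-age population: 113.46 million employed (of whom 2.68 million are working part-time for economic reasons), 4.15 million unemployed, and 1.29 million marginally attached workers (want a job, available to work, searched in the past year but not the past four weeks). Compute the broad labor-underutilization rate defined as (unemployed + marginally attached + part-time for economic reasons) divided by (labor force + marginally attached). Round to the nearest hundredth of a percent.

Broad underutilization rate ≈ 6.83%.

Labor force = 113.46 + 4.15 = 117.61 million.
Numerator = 4.15 + 1.29 + 2.68 = 8.12 million.
Denominator = 117.61 + 1.29 = 118.90 million.
Broad rate = 8.12 / 118.90 = 6.83%.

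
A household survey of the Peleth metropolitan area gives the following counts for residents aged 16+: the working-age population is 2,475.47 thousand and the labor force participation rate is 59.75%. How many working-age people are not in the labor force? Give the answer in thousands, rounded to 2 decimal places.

About 996.38 thousand are not in the labor force.

Share not in the labor force = 1 − 0.5975 = 0.4025.
Not in labor force = 0.4025 × 2,475.47 ≈ 996.38 thousand.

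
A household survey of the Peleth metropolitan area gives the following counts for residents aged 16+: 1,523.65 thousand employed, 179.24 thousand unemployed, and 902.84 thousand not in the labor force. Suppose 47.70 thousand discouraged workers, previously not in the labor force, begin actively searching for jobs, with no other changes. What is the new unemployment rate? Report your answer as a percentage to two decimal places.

Initially, labor force = 1,523.65 + 179.24 = 1,702.89 thousand, so u = 179.24/1,702.89 = 10.53%.
After the change, unemployed and labor force both rise by 47.70 → E = 1,523.65, U = 226.94, labor force = 1,750.59 thousand.
New unemployment rate = 226.94 / 1,750.59 = 12.96%.

New unemployment rate ≈ 12.96%.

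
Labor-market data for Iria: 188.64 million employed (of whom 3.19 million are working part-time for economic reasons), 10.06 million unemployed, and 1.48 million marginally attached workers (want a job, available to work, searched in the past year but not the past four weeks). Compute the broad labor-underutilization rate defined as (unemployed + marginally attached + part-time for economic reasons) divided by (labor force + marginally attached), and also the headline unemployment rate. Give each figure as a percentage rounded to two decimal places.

Broad underutilization rate ≈ 7.36%; headline unemployment rate ≈ 5.06%.

Labor force = 188.64 + 10.06 = 198.70 million.
Numerator = 10.06 + 1.48 + 3.19 = 14.73 million.
Denominator = 198.70 + 1.48 = 200.18 million.
Broad rate = 14.73 / 200.18 = 7.36%.
Headline unemployment rate = 10.06 / 198.70 = 5.06%.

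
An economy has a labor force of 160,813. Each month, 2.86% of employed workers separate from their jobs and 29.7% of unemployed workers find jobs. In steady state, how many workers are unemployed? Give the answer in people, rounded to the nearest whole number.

Steady-state unemployment rate u* = s/(s+f) = 2.86/(2.86+29.7) = 0.087838.
Unemployed = u* × labor force = 0.087838 × 160,813 ≈ 14,125.

About 14,125 are unemployed in steady state.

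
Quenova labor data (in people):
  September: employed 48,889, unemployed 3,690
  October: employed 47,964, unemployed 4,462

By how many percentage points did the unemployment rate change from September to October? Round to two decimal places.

September: labor force = 48,889 + 3,690 = 52,579; u = 3,690/52,579 = 7.02%.
October: labor force = 47,964 + 4,462 = 52,426; u = 4,462/52,426 = 8.51%.
Change = 8.51% − 7.02% = +1.49 pp.

The unemployment rate changed by +1.49 percentage points.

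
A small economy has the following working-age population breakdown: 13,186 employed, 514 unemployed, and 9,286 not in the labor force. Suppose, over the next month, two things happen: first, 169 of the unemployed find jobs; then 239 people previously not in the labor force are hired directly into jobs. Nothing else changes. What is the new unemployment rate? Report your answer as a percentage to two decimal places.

New unemployment rate ≈ 2.48%.

Initially, labor force = 13,186 + 514 = 13,700, so u = 514/13,700 = 3.75%.
After the first change, unemployed falls and employed rises by 169; labor force unchanged → E = 13,355, U = 345, labor force = 13,700.
After the second change, employed and labor force both rise by 239; unemployed unchanged → E = 13,594, U = 345, labor force = 13,939.
New unemployment rate = 345 / 13,939 = 2.48%.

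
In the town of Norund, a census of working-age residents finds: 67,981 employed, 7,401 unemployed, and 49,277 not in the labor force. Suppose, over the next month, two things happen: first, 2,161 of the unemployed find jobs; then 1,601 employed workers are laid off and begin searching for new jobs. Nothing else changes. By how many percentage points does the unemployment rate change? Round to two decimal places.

The unemployment rate changes by −0.74 percentage points.

Initially, labor force = 67,981 + 7,401 = 75,382, so u = 7,401/75,382 = 9.82%.
After the first change, unemployed falls and employed rises by 2,161; labor force unchanged → E = 70,142, U = 5,240, labor force = 75,382.
After the second change, employed falls and unemployed rises by 1,601; labor force unchanged → E = 68,541, U = 6,841, labor force = 75,382.
New unemployment rate = 6,841 / 75,382 = 9.08%.
Change = 9.08% − 9.82% = −0.74 percentage points.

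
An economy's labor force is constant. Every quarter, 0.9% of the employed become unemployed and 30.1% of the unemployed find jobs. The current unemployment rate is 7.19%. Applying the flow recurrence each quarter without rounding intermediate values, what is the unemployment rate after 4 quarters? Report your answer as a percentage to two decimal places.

Unemployment rate after four quarters ≈ 3.87%.

With a fixed labor force, u_{t+1} = u_t + s·(1−u_t) − f·u_t = u_t·(1−s−f) + s.
Here 1−s−f = 0.690 and s = 0.009.
u_1 = 0.071900 × 0.690 + 0.009 = 0.058611.
u_2 = 0.058611 × 0.690 + 0.009 = 0.049442.
u_3 = 0.049442 × 0.690 + 0.009 = 0.043115.
u_4 = 0.043115 × 0.690 + 0.009 = 0.038749.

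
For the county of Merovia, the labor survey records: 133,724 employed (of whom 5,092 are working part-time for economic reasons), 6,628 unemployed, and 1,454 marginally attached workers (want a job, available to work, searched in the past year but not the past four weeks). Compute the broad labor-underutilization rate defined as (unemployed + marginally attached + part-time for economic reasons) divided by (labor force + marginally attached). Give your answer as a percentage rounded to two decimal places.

Labor force = 133,724 + 6,628 = 140,352.
Numerator = 6,628 + 1,454 + 5,092 = 13,174.
Denominator = 140,352 + 1,454 = 141,806.
Broad rate = 13,174 / 141,806 = 9.29%.

Broad underutilization rate ≈ 9.29%.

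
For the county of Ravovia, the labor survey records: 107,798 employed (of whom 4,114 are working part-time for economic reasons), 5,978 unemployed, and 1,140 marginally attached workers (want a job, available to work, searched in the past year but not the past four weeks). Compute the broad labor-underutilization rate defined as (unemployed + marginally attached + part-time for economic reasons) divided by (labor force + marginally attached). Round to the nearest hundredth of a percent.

Labor force = 107,798 + 5,978 = 113,776.
Numerator = 5,978 + 1,140 + 4,114 = 11,232.
Denominator = 113,776 + 1,140 = 114,916.
Broad rate = 11,232 / 114,916 = 9.77%.

Broad underutilization rate ≈ 9.77%.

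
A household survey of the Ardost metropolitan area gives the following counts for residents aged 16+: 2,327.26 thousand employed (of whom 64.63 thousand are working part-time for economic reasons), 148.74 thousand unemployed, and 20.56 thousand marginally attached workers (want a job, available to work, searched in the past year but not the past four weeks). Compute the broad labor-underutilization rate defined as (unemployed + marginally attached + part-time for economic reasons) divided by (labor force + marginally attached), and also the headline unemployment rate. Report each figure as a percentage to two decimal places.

Labor force = 2,327.26 + 148.74 = 2,476.00 thousand.
Numerator = 148.74 + 20.56 + 64.63 = 233.93 thousand.
Denominator = 2,476.00 + 20.56 = 2,496.56 thousand.
Broad rate = 233.93 / 2,496.56 = 9.37%.
Headline unemployment rate = 148.74 / 2,476.00 = 6.01%.

Broad underutilization rate ≈ 9.37%; headline unemployment rate ≈ 6.01%.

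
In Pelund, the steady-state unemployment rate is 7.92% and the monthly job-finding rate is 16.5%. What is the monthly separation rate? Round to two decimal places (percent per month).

From u* = s/(s+f): s = u·f/(1−u).
s = 0.0792 × 16.5 / (1 − 0.0792) = 1.3068 / 0.9208 ≈ 1.42% per month.

Separation rate ≈ 1.42% per month.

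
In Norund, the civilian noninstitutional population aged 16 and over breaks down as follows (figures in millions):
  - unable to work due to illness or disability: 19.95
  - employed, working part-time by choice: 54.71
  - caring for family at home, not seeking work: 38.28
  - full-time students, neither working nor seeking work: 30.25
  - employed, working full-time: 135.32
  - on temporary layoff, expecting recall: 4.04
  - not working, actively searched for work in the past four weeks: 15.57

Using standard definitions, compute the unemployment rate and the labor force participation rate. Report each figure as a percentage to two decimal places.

Unemployment rate ≈ 9.35%; labor force participation rate ≈ 70.32%.

Employed = 54.71 + 135.32 = 190.03 million.
Unemployed = 4.04 + 15.57 = 19.61 million (jobless and actively searching, or on temporary layoff).
Labor force = 190.03 + 19.61 = 209.64 million.
Not in labor force = 19.95 + 38.28 + 30.25 = 88.48 million (those not working and not actively searching are outside the labor force).
Civilian working-age population = 209.64 + 88.48 = 298.12 million.
Unemployment rate = 19.61 / 209.64 = 9.35%.
Labor force participation rate = 209.64 / 298.12 = 70.32%.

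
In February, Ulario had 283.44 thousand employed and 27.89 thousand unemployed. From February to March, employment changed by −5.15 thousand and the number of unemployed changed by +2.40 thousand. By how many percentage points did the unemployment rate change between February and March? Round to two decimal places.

The unemployment rate changed by +0.86 percentage points.

February: labor force = 283.44 + 27.89 = 311.33; u = 27.89/311.33 = 8.96%.
March: labor force = 278.29 + 30.29 = 308.58; u = 30.29/308.58 = 9.82%.
Change = 9.82% − 8.96% = +0.86 pp.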